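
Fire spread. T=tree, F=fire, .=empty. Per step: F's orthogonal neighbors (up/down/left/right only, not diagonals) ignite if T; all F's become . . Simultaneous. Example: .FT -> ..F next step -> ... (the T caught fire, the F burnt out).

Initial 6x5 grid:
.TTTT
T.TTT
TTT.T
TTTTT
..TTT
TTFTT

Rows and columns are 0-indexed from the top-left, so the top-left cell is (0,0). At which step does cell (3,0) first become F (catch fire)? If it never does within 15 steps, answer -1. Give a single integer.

Step 1: cell (3,0)='T' (+3 fires, +1 burnt)
Step 2: cell (3,0)='T' (+4 fires, +3 burnt)
Step 3: cell (3,0)='T' (+4 fires, +4 burnt)
Step 4: cell (3,0)='F' (+4 fires, +4 burnt)
  -> target ignites at step 4
Step 5: cell (3,0)='.' (+4 fires, +4 burnt)
Step 6: cell (3,0)='.' (+4 fires, +4 burnt)
Step 7: cell (3,0)='.' (+1 fires, +4 burnt)
Step 8: cell (3,0)='.' (+0 fires, +1 burnt)
  fire out at step 8

4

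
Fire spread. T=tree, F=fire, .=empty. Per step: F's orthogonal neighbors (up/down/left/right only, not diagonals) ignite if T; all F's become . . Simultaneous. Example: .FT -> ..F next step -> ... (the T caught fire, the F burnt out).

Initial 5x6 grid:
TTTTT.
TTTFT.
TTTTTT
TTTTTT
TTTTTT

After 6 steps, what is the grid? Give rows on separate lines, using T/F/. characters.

Step 1: 4 trees catch fire, 1 burn out
  TTTFT.
  TTF.F.
  TTTFTT
  TTTTTT
  TTTTTT
Step 2: 6 trees catch fire, 4 burn out
  TTF.F.
  TF....
  TTF.FT
  TTTFTT
  TTTTTT
Step 3: 7 trees catch fire, 6 burn out
  TF....
  F.....
  TF...F
  TTF.FT
  TTTFTT
Step 4: 6 trees catch fire, 7 burn out
  F.....
  ......
  F.....
  TF...F
  TTF.FT
Step 5: 3 trees catch fire, 6 burn out
  ......
  ......
  ......
  F.....
  TF...F
Step 6: 1 trees catch fire, 3 burn out
  ......
  ......
  ......
  ......
  F.....

......
......
......
......
F.....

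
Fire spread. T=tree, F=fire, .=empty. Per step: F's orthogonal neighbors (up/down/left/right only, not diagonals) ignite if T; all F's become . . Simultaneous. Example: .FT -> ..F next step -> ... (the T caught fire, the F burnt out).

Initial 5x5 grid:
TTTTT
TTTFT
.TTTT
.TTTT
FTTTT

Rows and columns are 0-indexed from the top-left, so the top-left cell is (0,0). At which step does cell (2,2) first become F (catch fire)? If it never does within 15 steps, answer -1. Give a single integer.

Step 1: cell (2,2)='T' (+5 fires, +2 burnt)
Step 2: cell (2,2)='F' (+8 fires, +5 burnt)
  -> target ignites at step 2
Step 3: cell (2,2)='.' (+6 fires, +8 burnt)
Step 4: cell (2,2)='.' (+2 fires, +6 burnt)
Step 5: cell (2,2)='.' (+0 fires, +2 burnt)
  fire out at step 5

2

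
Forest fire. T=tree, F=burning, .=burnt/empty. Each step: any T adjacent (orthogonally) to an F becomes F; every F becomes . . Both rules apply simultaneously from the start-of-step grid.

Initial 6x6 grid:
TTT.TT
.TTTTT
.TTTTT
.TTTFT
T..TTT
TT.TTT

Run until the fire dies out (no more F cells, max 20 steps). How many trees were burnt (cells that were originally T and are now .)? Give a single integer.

Answer: 25

Derivation:
Step 1: +4 fires, +1 burnt (F count now 4)
Step 2: +7 fires, +4 burnt (F count now 7)
Step 3: +7 fires, +7 burnt (F count now 7)
Step 4: +3 fires, +7 burnt (F count now 3)
Step 5: +2 fires, +3 burnt (F count now 2)
Step 6: +1 fires, +2 burnt (F count now 1)
Step 7: +1 fires, +1 burnt (F count now 1)
Step 8: +0 fires, +1 burnt (F count now 0)
Fire out after step 8
Initially T: 28, now '.': 33
Total burnt (originally-T cells now '.'): 25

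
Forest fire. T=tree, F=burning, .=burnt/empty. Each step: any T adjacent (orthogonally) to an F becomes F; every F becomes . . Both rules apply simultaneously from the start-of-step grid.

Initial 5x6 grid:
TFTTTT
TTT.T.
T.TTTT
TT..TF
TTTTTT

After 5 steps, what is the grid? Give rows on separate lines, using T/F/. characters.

Step 1: 6 trees catch fire, 2 burn out
  F.FTTT
  TFT.T.
  T.TTTF
  TT..F.
  TTTTTF
Step 2: 5 trees catch fire, 6 burn out
  ...FTT
  F.F.T.
  T.TTF.
  TT....
  TTTTF.
Step 3: 6 trees catch fire, 5 burn out
  ....FT
  ....F.
  F.FF..
  TT....
  TTTF..
Step 4: 3 trees catch fire, 6 burn out
  .....F
  ......
  ......
  FT....
  TTF...
Step 5: 3 trees catch fire, 3 burn out
  ......
  ......
  ......
  .F....
  FF....

......
......
......
.F....
FF....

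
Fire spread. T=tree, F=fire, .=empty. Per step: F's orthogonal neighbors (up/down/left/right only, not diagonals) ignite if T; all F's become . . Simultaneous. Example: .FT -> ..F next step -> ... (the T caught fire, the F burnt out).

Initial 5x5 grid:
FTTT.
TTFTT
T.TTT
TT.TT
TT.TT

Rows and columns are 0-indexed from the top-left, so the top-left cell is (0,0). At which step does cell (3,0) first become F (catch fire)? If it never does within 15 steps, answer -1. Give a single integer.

Step 1: cell (3,0)='T' (+6 fires, +2 burnt)
Step 2: cell (3,0)='T' (+4 fires, +6 burnt)
Step 3: cell (3,0)='F' (+3 fires, +4 burnt)
  -> target ignites at step 3
Step 4: cell (3,0)='.' (+4 fires, +3 burnt)
Step 5: cell (3,0)='.' (+2 fires, +4 burnt)
Step 6: cell (3,0)='.' (+0 fires, +2 burnt)
  fire out at step 6

3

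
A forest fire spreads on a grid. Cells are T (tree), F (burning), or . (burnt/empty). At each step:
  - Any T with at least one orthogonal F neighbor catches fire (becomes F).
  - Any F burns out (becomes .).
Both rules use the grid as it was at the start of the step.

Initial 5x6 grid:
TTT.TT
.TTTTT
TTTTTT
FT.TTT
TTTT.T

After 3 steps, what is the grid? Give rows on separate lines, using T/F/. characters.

Step 1: 3 trees catch fire, 1 burn out
  TTT.TT
  .TTTTT
  FTTTTT
  .F.TTT
  FTTT.T
Step 2: 2 trees catch fire, 3 burn out
  TTT.TT
  .TTTTT
  .FTTTT
  ...TTT
  .FTT.T
Step 3: 3 trees catch fire, 2 burn out
  TTT.TT
  .FTTTT
  ..FTTT
  ...TTT
  ..FT.T

TTT.TT
.FTTTT
..FTTT
...TTT
..FT.T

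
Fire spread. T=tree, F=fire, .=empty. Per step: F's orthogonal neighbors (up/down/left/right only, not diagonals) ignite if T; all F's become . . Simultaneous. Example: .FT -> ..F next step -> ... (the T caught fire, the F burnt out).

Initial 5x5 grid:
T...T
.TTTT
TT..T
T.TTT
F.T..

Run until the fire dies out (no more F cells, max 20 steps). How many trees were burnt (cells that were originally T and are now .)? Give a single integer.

Step 1: +1 fires, +1 burnt (F count now 1)
Step 2: +1 fires, +1 burnt (F count now 1)
Step 3: +1 fires, +1 burnt (F count now 1)
Step 4: +1 fires, +1 burnt (F count now 1)
Step 5: +1 fires, +1 burnt (F count now 1)
Step 6: +1 fires, +1 burnt (F count now 1)
Step 7: +1 fires, +1 burnt (F count now 1)
Step 8: +2 fires, +1 burnt (F count now 2)
Step 9: +1 fires, +2 burnt (F count now 1)
Step 10: +1 fires, +1 burnt (F count now 1)
Step 11: +1 fires, +1 burnt (F count now 1)
Step 12: +1 fires, +1 burnt (F count now 1)
Step 13: +0 fires, +1 burnt (F count now 0)
Fire out after step 13
Initially T: 14, now '.': 24
Total burnt (originally-T cells now '.'): 13

Answer: 13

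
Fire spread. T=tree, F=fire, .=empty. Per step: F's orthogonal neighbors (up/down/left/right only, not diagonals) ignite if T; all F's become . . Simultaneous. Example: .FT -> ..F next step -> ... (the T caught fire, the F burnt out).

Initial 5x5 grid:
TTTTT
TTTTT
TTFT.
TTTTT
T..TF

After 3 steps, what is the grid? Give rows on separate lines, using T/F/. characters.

Step 1: 6 trees catch fire, 2 burn out
  TTTTT
  TTFTT
  TF.F.
  TTFTF
  T..F.
Step 2: 6 trees catch fire, 6 burn out
  TTFTT
  TF.FT
  F....
  TF.F.
  T....
Step 3: 5 trees catch fire, 6 burn out
  TF.FT
  F...F
  .....
  F....
  T....

TF.FT
F...F
.....
F....
T....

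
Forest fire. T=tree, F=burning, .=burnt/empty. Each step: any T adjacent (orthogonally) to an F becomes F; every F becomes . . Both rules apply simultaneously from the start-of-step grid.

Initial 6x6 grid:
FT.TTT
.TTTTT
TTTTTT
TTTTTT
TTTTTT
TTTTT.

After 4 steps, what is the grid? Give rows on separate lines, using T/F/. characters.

Step 1: 1 trees catch fire, 1 burn out
  .F.TTT
  .TTTTT
  TTTTTT
  TTTTTT
  TTTTTT
  TTTTT.
Step 2: 1 trees catch fire, 1 burn out
  ...TTT
  .FTTTT
  TTTTTT
  TTTTTT
  TTTTTT
  TTTTT.
Step 3: 2 trees catch fire, 1 burn out
  ...TTT
  ..FTTT
  TFTTTT
  TTTTTT
  TTTTTT
  TTTTT.
Step 4: 4 trees catch fire, 2 burn out
  ...TTT
  ...FTT
  F.FTTT
  TFTTTT
  TTTTTT
  TTTTT.

...TTT
...FTT
F.FTTT
TFTTTT
TTTTTT
TTTTT.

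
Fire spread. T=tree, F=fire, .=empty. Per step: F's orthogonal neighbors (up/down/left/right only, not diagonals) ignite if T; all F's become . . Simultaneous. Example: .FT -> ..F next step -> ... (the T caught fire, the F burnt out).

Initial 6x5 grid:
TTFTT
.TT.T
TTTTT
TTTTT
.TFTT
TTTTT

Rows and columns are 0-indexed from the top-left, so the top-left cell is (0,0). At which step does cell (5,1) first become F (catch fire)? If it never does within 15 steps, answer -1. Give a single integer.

Step 1: cell (5,1)='T' (+7 fires, +2 burnt)
Step 2: cell (5,1)='F' (+9 fires, +7 burnt)
  -> target ignites at step 2
Step 3: cell (5,1)='.' (+7 fires, +9 burnt)
Step 4: cell (5,1)='.' (+2 fires, +7 burnt)
Step 5: cell (5,1)='.' (+0 fires, +2 burnt)
  fire out at step 5

2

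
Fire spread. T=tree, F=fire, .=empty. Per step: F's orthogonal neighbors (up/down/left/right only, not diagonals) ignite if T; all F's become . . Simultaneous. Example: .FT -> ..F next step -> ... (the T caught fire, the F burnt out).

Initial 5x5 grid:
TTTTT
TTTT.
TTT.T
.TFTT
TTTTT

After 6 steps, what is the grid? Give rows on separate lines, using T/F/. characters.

Step 1: 4 trees catch fire, 1 burn out
  TTTTT
  TTTT.
  TTF.T
  .F.FT
  TTFTT
Step 2: 5 trees catch fire, 4 burn out
  TTTTT
  TTFT.
  TF..T
  ....F
  TF.FT
Step 3: 7 trees catch fire, 5 burn out
  TTFTT
  TF.F.
  F...F
  .....
  F...F
Step 4: 3 trees catch fire, 7 burn out
  TF.FT
  F....
  .....
  .....
  .....
Step 5: 2 trees catch fire, 3 burn out
  F...F
  .....
  .....
  .....
  .....
Step 6: 0 trees catch fire, 2 burn out
  .....
  .....
  .....
  .....
  .....

.....
.....
.....
.....
.....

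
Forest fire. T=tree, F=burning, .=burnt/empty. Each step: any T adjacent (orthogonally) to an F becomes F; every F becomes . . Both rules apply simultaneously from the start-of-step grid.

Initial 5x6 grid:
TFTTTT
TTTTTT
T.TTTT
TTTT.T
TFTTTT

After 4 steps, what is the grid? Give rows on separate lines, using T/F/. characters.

Step 1: 6 trees catch fire, 2 burn out
  F.FTTT
  TFTTTT
  T.TTTT
  TFTT.T
  F.FTTT
Step 2: 6 trees catch fire, 6 burn out
  ...FTT
  F.FTTT
  T.TTTT
  F.FT.T
  ...FTT
Step 3: 6 trees catch fire, 6 burn out
  ....FT
  ...FTT
  F.FTTT
  ...F.T
  ....FT
Step 4: 4 trees catch fire, 6 burn out
  .....F
  ....FT
  ...FTT
  .....T
  .....F

.....F
....FT
...FTT
.....T
.....F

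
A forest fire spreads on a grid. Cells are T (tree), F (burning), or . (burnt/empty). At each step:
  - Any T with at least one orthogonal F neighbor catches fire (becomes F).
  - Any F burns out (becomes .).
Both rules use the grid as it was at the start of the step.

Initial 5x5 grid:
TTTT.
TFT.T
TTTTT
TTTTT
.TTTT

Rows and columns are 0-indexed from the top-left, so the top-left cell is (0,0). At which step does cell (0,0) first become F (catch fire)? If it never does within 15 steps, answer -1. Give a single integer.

Step 1: cell (0,0)='T' (+4 fires, +1 burnt)
Step 2: cell (0,0)='F' (+5 fires, +4 burnt)
  -> target ignites at step 2
Step 3: cell (0,0)='.' (+5 fires, +5 burnt)
Step 4: cell (0,0)='.' (+3 fires, +5 burnt)
Step 5: cell (0,0)='.' (+3 fires, +3 burnt)
Step 6: cell (0,0)='.' (+1 fires, +3 burnt)
Step 7: cell (0,0)='.' (+0 fires, +1 burnt)
  fire out at step 7

2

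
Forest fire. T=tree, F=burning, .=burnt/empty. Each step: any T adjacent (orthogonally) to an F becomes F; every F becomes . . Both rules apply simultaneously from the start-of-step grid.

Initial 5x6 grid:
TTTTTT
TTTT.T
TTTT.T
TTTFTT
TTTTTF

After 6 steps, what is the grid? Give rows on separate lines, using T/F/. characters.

Step 1: 6 trees catch fire, 2 burn out
  TTTTTT
  TTTT.T
  TTTF.T
  TTF.FF
  TTTFF.
Step 2: 5 trees catch fire, 6 burn out
  TTTTTT
  TTTF.T
  TTF..F
  TF....
  TTF...
Step 3: 6 trees catch fire, 5 burn out
  TTTFTT
  TTF..F
  TF....
  F.....
  TF....
Step 4: 6 trees catch fire, 6 burn out
  TTF.FF
  TF....
  F.....
  ......
  F.....
Step 5: 2 trees catch fire, 6 burn out
  TF....
  F.....
  ......
  ......
  ......
Step 6: 1 trees catch fire, 2 burn out
  F.....
  ......
  ......
  ......
  ......

F.....
......
......
......
......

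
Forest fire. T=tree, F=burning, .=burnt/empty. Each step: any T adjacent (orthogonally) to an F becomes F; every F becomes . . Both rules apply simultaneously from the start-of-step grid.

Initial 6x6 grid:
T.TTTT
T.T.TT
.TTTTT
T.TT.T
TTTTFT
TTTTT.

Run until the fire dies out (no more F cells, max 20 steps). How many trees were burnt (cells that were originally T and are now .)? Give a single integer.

Step 1: +3 fires, +1 burnt (F count now 3)
Step 2: +4 fires, +3 burnt (F count now 4)
Step 3: +5 fires, +4 burnt (F count now 5)
Step 4: +5 fires, +5 burnt (F count now 5)
Step 5: +6 fires, +5 burnt (F count now 6)
Step 6: +2 fires, +6 burnt (F count now 2)
Step 7: +1 fires, +2 burnt (F count now 1)
Step 8: +0 fires, +1 burnt (F count now 0)
Fire out after step 8
Initially T: 28, now '.': 34
Total burnt (originally-T cells now '.'): 26

Answer: 26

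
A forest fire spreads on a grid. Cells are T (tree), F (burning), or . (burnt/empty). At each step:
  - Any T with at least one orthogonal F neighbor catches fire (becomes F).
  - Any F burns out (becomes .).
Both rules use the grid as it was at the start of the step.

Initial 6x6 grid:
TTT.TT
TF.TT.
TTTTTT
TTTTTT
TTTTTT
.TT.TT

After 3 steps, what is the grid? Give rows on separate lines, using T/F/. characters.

Step 1: 3 trees catch fire, 1 burn out
  TFT.TT
  F..TT.
  TFTTTT
  TTTTTT
  TTTTTT
  .TT.TT
Step 2: 5 trees catch fire, 3 burn out
  F.F.TT
  ...TT.
  F.FTTT
  TFTTTT
  TTTTTT
  .TT.TT
Step 3: 4 trees catch fire, 5 burn out
  ....TT
  ...TT.
  ...FTT
  F.FTTT
  TFTTTT
  .TT.TT

....TT
...TT.
...FTT
F.FTTT
TFTTTT
.TT.TT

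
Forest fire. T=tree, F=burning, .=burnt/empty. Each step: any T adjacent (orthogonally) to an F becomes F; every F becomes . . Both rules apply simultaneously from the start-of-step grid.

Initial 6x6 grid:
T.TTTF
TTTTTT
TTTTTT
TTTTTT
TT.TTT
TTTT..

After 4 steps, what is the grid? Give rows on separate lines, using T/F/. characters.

Step 1: 2 trees catch fire, 1 burn out
  T.TTF.
  TTTTTF
  TTTTTT
  TTTTTT
  TT.TTT
  TTTT..
Step 2: 3 trees catch fire, 2 burn out
  T.TF..
  TTTTF.
  TTTTTF
  TTTTTT
  TT.TTT
  TTTT..
Step 3: 4 trees catch fire, 3 burn out
  T.F...
  TTTF..
  TTTTF.
  TTTTTF
  TT.TTT
  TTTT..
Step 4: 4 trees catch fire, 4 burn out
  T.....
  TTF...
  TTTF..
  TTTTF.
  TT.TTF
  TTTT..

T.....
TTF...
TTTF..
TTTTF.
TT.TTF
TTTT..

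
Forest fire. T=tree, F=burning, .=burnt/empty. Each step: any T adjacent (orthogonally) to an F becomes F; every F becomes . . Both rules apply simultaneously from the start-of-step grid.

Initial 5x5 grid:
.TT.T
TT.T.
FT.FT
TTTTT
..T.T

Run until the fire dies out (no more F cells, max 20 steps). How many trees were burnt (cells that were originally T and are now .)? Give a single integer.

Answer: 14

Derivation:
Step 1: +6 fires, +2 burnt (F count now 6)
Step 2: +4 fires, +6 burnt (F count now 4)
Step 3: +3 fires, +4 burnt (F count now 3)
Step 4: +1 fires, +3 burnt (F count now 1)
Step 5: +0 fires, +1 burnt (F count now 0)
Fire out after step 5
Initially T: 15, now '.': 24
Total burnt (originally-T cells now '.'): 14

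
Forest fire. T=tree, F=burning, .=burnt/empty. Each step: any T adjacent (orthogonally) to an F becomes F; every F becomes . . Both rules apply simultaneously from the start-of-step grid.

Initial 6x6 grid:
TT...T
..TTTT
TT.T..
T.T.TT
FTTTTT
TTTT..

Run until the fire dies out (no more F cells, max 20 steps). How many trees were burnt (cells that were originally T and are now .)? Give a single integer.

Answer: 15

Derivation:
Step 1: +3 fires, +1 burnt (F count now 3)
Step 2: +3 fires, +3 burnt (F count now 3)
Step 3: +4 fires, +3 burnt (F count now 4)
Step 4: +2 fires, +4 burnt (F count now 2)
Step 5: +2 fires, +2 burnt (F count now 2)
Step 6: +1 fires, +2 burnt (F count now 1)
Step 7: +0 fires, +1 burnt (F count now 0)
Fire out after step 7
Initially T: 23, now '.': 28
Total burnt (originally-T cells now '.'): 15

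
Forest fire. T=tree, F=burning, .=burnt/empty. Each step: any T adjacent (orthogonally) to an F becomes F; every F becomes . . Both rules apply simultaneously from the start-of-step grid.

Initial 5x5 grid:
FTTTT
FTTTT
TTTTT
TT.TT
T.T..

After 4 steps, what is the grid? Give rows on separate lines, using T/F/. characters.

Step 1: 3 trees catch fire, 2 burn out
  .FTTT
  .FTTT
  FTTTT
  TT.TT
  T.T..
Step 2: 4 trees catch fire, 3 burn out
  ..FTT
  ..FTT
  .FTTT
  FT.TT
  T.T..
Step 3: 5 trees catch fire, 4 burn out
  ...FT
  ...FT
  ..FTT
  .F.TT
  F.T..
Step 4: 3 trees catch fire, 5 burn out
  ....F
  ....F
  ...FT
  ...TT
  ..T..

....F
....F
...FT
...TT
..T..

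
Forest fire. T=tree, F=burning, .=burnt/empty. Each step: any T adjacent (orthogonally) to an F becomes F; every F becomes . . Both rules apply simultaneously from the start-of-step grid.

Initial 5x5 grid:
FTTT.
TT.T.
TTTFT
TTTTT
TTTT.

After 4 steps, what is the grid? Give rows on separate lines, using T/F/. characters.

Step 1: 6 trees catch fire, 2 burn out
  .FTT.
  FT.F.
  TTF.F
  TTTFT
  TTTT.
Step 2: 8 trees catch fire, 6 burn out
  ..FF.
  .F...
  FF...
  TTF.F
  TTTF.
Step 3: 3 trees catch fire, 8 burn out
  .....
  .....
  .....
  FF...
  TTF..
Step 4: 2 trees catch fire, 3 burn out
  .....
  .....
  .....
  .....
  FF...

.....
.....
.....
.....
FF...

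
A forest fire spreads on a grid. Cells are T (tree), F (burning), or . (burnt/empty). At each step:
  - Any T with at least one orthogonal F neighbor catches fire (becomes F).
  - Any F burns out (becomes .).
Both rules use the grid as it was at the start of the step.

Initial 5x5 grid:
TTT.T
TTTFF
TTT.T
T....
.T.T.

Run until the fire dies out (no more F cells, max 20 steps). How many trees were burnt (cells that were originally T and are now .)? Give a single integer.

Step 1: +3 fires, +2 burnt (F count now 3)
Step 2: +3 fires, +3 burnt (F count now 3)
Step 3: +3 fires, +3 burnt (F count now 3)
Step 4: +2 fires, +3 burnt (F count now 2)
Step 5: +1 fires, +2 burnt (F count now 1)
Step 6: +0 fires, +1 burnt (F count now 0)
Fire out after step 6
Initially T: 14, now '.': 23
Total burnt (originally-T cells now '.'): 12

Answer: 12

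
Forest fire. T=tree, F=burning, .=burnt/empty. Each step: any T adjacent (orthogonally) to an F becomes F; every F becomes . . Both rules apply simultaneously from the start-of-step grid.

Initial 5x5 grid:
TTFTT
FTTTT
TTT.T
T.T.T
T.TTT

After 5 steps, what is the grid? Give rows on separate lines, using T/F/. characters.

Step 1: 6 trees catch fire, 2 burn out
  FF.FT
  .FFTT
  FTT.T
  T.T.T
  T.TTT
Step 2: 5 trees catch fire, 6 burn out
  ....F
  ...FT
  .FF.T
  F.T.T
  T.TTT
Step 3: 3 trees catch fire, 5 burn out
  .....
  ....F
  ....T
  ..F.T
  F.TTT
Step 4: 2 trees catch fire, 3 burn out
  .....
  .....
  ....F
  ....T
  ..FTT
Step 5: 2 trees catch fire, 2 burn out
  .....
  .....
  .....
  ....F
  ...FT

.....
.....
.....
....F
...FT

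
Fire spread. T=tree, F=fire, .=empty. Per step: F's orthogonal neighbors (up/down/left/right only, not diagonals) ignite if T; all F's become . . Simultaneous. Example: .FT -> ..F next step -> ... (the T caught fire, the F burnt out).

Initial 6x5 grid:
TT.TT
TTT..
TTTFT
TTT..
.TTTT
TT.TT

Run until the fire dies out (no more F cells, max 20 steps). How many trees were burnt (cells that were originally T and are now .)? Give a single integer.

Step 1: +2 fires, +1 burnt (F count now 2)
Step 2: +3 fires, +2 burnt (F count now 3)
Step 3: +4 fires, +3 burnt (F count now 4)
Step 4: +5 fires, +4 burnt (F count now 5)
Step 5: +4 fires, +5 burnt (F count now 4)
Step 6: +2 fires, +4 burnt (F count now 2)
Step 7: +0 fires, +2 burnt (F count now 0)
Fire out after step 7
Initially T: 22, now '.': 28
Total burnt (originally-T cells now '.'): 20

Answer: 20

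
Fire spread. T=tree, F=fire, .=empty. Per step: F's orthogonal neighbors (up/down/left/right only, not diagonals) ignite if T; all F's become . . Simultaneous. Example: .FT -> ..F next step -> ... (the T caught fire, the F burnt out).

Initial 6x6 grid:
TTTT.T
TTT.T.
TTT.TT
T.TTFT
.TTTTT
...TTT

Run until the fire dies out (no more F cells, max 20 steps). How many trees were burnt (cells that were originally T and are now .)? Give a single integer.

Step 1: +4 fires, +1 burnt (F count now 4)
Step 2: +6 fires, +4 burnt (F count now 6)
Step 3: +4 fires, +6 burnt (F count now 4)
Step 4: +3 fires, +4 burnt (F count now 3)
Step 5: +3 fires, +3 burnt (F count now 3)
Step 6: +4 fires, +3 burnt (F count now 4)
Step 7: +1 fires, +4 burnt (F count now 1)
Step 8: +0 fires, +1 burnt (F count now 0)
Fire out after step 8
Initially T: 26, now '.': 35
Total burnt (originally-T cells now '.'): 25

Answer: 25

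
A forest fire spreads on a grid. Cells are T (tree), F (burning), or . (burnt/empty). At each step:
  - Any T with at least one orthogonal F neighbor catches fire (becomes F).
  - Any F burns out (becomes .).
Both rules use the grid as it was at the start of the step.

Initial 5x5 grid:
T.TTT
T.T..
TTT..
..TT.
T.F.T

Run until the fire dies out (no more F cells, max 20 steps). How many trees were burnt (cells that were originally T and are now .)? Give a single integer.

Answer: 11

Derivation:
Step 1: +1 fires, +1 burnt (F count now 1)
Step 2: +2 fires, +1 burnt (F count now 2)
Step 3: +2 fires, +2 burnt (F count now 2)
Step 4: +2 fires, +2 burnt (F count now 2)
Step 5: +2 fires, +2 burnt (F count now 2)
Step 6: +2 fires, +2 burnt (F count now 2)
Step 7: +0 fires, +2 burnt (F count now 0)
Fire out after step 7
Initially T: 13, now '.': 23
Total burnt (originally-T cells now '.'): 11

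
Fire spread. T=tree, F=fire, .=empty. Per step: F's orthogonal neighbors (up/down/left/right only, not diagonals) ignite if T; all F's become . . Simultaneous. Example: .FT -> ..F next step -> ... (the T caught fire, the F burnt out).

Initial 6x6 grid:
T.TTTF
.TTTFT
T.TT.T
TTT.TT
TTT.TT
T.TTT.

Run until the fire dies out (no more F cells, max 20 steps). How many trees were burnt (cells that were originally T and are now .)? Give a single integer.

Step 1: +3 fires, +2 burnt (F count now 3)
Step 2: +4 fires, +3 burnt (F count now 4)
Step 3: +4 fires, +4 burnt (F count now 4)
Step 4: +3 fires, +4 burnt (F count now 3)
Step 5: +3 fires, +3 burnt (F count now 3)
Step 6: +4 fires, +3 burnt (F count now 4)
Step 7: +3 fires, +4 burnt (F count now 3)
Step 8: +1 fires, +3 burnt (F count now 1)
Step 9: +0 fires, +1 burnt (F count now 0)
Fire out after step 9
Initially T: 26, now '.': 35
Total burnt (originally-T cells now '.'): 25

Answer: 25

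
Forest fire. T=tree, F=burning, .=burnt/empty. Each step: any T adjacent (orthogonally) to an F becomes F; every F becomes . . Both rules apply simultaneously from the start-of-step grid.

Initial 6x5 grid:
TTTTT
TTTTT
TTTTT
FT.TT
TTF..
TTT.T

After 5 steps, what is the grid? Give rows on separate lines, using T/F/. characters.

Step 1: 5 trees catch fire, 2 burn out
  TTTTT
  TTTTT
  FTTTT
  .F.TT
  FF...
  TTF.T
Step 2: 4 trees catch fire, 5 burn out
  TTTTT
  FTTTT
  .FTTT
  ...TT
  .....
  FF..T
Step 3: 3 trees catch fire, 4 burn out
  FTTTT
  .FTTT
  ..FTT
  ...TT
  .....
  ....T
Step 4: 3 trees catch fire, 3 burn out
  .FTTT
  ..FTT
  ...FT
  ...TT
  .....
  ....T
Step 5: 4 trees catch fire, 3 burn out
  ..FTT
  ...FT
  ....F
  ...FT
  .....
  ....T

..FTT
...FT
....F
...FT
.....
....T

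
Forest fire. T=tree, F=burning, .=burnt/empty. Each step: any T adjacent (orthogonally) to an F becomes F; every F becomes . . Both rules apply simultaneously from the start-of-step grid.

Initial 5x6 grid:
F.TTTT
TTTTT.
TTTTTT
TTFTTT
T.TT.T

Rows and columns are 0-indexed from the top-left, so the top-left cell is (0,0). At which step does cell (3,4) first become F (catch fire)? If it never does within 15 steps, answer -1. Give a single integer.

Step 1: cell (3,4)='T' (+5 fires, +2 burnt)
Step 2: cell (3,4)='F' (+8 fires, +5 burnt)
  -> target ignites at step 2
Step 3: cell (3,4)='.' (+5 fires, +8 burnt)
Step 4: cell (3,4)='.' (+4 fires, +5 burnt)
Step 5: cell (3,4)='.' (+1 fires, +4 burnt)
Step 6: cell (3,4)='.' (+1 fires, +1 burnt)
Step 7: cell (3,4)='.' (+0 fires, +1 burnt)
  fire out at step 7

2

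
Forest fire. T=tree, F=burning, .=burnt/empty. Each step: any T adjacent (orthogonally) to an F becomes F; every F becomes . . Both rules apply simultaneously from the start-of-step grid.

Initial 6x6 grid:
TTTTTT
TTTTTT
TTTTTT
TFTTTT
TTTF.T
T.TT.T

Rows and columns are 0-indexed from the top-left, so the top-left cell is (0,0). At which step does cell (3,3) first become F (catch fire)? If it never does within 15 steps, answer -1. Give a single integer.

Step 1: cell (3,3)='F' (+7 fires, +2 burnt)
  -> target ignites at step 1
Step 2: cell (3,3)='.' (+7 fires, +7 burnt)
Step 3: cell (3,3)='.' (+7 fires, +7 burnt)
Step 4: cell (3,3)='.' (+6 fires, +7 burnt)
Step 5: cell (3,3)='.' (+3 fires, +6 burnt)
Step 6: cell (3,3)='.' (+1 fires, +3 burnt)
Step 7: cell (3,3)='.' (+0 fires, +1 burnt)
  fire out at step 7

1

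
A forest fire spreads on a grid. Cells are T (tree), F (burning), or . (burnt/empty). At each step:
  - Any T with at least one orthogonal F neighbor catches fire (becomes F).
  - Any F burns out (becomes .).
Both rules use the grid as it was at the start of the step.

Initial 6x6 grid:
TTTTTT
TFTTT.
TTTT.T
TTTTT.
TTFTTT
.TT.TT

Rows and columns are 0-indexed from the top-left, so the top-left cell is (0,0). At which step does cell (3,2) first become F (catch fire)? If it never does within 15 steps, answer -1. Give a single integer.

Step 1: cell (3,2)='F' (+8 fires, +2 burnt)
  -> target ignites at step 1
Step 2: cell (3,2)='.' (+10 fires, +8 burnt)
Step 3: cell (3,2)='.' (+7 fires, +10 burnt)
Step 4: cell (3,2)='.' (+2 fires, +7 burnt)
Step 5: cell (3,2)='.' (+1 fires, +2 burnt)
Step 6: cell (3,2)='.' (+0 fires, +1 burnt)
  fire out at step 6

1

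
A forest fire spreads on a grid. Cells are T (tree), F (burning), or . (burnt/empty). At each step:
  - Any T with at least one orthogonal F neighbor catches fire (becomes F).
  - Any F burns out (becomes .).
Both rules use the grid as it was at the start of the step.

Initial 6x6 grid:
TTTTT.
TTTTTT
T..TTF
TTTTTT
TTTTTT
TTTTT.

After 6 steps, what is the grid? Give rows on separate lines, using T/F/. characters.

Step 1: 3 trees catch fire, 1 burn out
  TTTTT.
  TTTTTF
  T..TF.
  TTTTTF
  TTTTTT
  TTTTT.
Step 2: 4 trees catch fire, 3 burn out
  TTTTT.
  TTTTF.
  T..F..
  TTTTF.
  TTTTTF
  TTTTT.
Step 3: 4 trees catch fire, 4 burn out
  TTTTF.
  TTTF..
  T.....
  TTTF..
  TTTTF.
  TTTTT.
Step 4: 5 trees catch fire, 4 burn out
  TTTF..
  TTF...
  T.....
  TTF...
  TTTF..
  TTTTF.
Step 5: 5 trees catch fire, 5 burn out
  TTF...
  TF....
  T.....
  TF....
  TTF...
  TTTF..
Step 6: 5 trees catch fire, 5 burn out
  TF....
  F.....
  T.....
  F.....
  TF....
  TTF...

TF....
F.....
T.....
F.....
TF....
TTF...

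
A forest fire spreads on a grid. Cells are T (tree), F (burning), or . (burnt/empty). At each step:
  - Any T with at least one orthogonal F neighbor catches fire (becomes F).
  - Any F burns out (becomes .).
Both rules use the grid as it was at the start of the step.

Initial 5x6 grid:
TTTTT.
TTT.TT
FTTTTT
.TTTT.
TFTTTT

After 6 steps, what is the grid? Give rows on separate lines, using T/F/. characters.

Step 1: 5 trees catch fire, 2 burn out
  TTTTT.
  FTT.TT
  .FTTTT
  .FTTT.
  F.FTTT
Step 2: 5 trees catch fire, 5 burn out
  FTTTT.
  .FT.TT
  ..FTTT
  ..FTT.
  ...FTT
Step 3: 5 trees catch fire, 5 burn out
  .FTTT.
  ..F.TT
  ...FTT
  ...FT.
  ....FT
Step 4: 4 trees catch fire, 5 burn out
  ..FTT.
  ....TT
  ....FT
  ....F.
  .....F
Step 5: 3 trees catch fire, 4 burn out
  ...FT.
  ....FT
  .....F
  ......
  ......
Step 6: 2 trees catch fire, 3 burn out
  ....F.
  .....F
  ......
  ......
  ......

....F.
.....F
......
......
......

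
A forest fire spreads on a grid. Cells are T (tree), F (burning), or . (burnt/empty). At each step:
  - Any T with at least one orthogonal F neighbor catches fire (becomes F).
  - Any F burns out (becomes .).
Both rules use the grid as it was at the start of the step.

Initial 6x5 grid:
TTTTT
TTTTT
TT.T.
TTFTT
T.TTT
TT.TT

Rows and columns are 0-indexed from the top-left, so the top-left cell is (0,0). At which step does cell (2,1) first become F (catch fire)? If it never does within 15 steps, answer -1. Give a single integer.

Step 1: cell (2,1)='T' (+3 fires, +1 burnt)
Step 2: cell (2,1)='F' (+5 fires, +3 burnt)
  -> target ignites at step 2
Step 3: cell (2,1)='.' (+6 fires, +5 burnt)
Step 4: cell (2,1)='.' (+7 fires, +6 burnt)
Step 5: cell (2,1)='.' (+4 fires, +7 burnt)
Step 6: cell (2,1)='.' (+0 fires, +4 burnt)
  fire out at step 6

2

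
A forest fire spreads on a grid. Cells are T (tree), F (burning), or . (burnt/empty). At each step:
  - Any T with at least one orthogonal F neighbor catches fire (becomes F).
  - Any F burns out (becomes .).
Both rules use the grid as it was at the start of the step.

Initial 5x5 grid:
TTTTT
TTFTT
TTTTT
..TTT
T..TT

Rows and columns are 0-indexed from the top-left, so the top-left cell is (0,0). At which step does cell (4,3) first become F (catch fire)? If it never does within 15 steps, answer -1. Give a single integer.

Step 1: cell (4,3)='T' (+4 fires, +1 burnt)
Step 2: cell (4,3)='T' (+7 fires, +4 burnt)
Step 3: cell (4,3)='T' (+5 fires, +7 burnt)
Step 4: cell (4,3)='F' (+2 fires, +5 burnt)
  -> target ignites at step 4
Step 5: cell (4,3)='.' (+1 fires, +2 burnt)
Step 6: cell (4,3)='.' (+0 fires, +1 burnt)
  fire out at step 6

4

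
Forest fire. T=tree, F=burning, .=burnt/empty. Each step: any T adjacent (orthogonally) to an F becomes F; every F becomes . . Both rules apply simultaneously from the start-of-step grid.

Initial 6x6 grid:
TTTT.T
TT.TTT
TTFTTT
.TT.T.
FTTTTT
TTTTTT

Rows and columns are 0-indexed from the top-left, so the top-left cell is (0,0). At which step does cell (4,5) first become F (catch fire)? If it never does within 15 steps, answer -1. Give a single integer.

Step 1: cell (4,5)='T' (+5 fires, +2 burnt)
Step 2: cell (4,5)='T' (+7 fires, +5 burnt)
Step 3: cell (4,5)='T' (+8 fires, +7 burnt)
Step 4: cell (4,5)='T' (+5 fires, +8 burnt)
Step 5: cell (4,5)='F' (+3 fires, +5 burnt)
  -> target ignites at step 5
Step 6: cell (4,5)='.' (+1 fires, +3 burnt)
Step 7: cell (4,5)='.' (+0 fires, +1 burnt)
  fire out at step 7

5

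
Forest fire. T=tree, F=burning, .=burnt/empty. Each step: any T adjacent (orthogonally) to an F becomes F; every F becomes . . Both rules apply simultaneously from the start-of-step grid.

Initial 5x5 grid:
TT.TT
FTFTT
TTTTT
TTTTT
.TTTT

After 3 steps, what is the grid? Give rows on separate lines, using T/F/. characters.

Step 1: 5 trees catch fire, 2 burn out
  FT.TT
  .F.FT
  FTFTT
  TTTTT
  .TTTT
Step 2: 7 trees catch fire, 5 burn out
  .F.FT
  ....F
  .F.FT
  FTFTT
  .TTTT
Step 3: 5 trees catch fire, 7 burn out
  ....F
  .....
  ....F
  .F.FT
  .TFTT

....F
.....
....F
.F.FT
.TFTT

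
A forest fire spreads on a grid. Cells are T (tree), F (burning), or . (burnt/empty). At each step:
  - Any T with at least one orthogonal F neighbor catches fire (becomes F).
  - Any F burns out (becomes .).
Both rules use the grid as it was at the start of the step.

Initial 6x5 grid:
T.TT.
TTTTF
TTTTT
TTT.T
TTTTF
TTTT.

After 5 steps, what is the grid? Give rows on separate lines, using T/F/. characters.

Step 1: 4 trees catch fire, 2 burn out
  T.TT.
  TTTF.
  TTTTF
  TTT.F
  TTTF.
  TTTT.
Step 2: 5 trees catch fire, 4 burn out
  T.TF.
  TTF..
  TTTF.
  TTT..
  TTF..
  TTTF.
Step 3: 6 trees catch fire, 5 burn out
  T.F..
  TF...
  TTF..
  TTF..
  TF...
  TTF..
Step 4: 5 trees catch fire, 6 burn out
  T....
  F....
  TF...
  TF...
  F....
  TF...
Step 5: 4 trees catch fire, 5 burn out
  F....
  .....
  F....
  F....
  .....
  F....

F....
.....
F....
F....
.....
F....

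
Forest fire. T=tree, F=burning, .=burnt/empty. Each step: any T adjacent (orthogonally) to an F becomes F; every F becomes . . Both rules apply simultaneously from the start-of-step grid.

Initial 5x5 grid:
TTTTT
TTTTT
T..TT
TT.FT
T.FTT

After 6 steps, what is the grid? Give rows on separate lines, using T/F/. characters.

Step 1: 3 trees catch fire, 2 burn out
  TTTTT
  TTTTT
  T..FT
  TT..F
  T..FT
Step 2: 3 trees catch fire, 3 burn out
  TTTTT
  TTTFT
  T...F
  TT...
  T...F
Step 3: 3 trees catch fire, 3 burn out
  TTTFT
  TTF.F
  T....
  TT...
  T....
Step 4: 3 trees catch fire, 3 burn out
  TTF.F
  TF...
  T....
  TT...
  T....
Step 5: 2 trees catch fire, 3 burn out
  TF...
  F....
  T....
  TT...
  T....
Step 6: 2 trees catch fire, 2 burn out
  F....
  .....
  F....
  TT...
  T....

F....
.....
F....
TT...
T....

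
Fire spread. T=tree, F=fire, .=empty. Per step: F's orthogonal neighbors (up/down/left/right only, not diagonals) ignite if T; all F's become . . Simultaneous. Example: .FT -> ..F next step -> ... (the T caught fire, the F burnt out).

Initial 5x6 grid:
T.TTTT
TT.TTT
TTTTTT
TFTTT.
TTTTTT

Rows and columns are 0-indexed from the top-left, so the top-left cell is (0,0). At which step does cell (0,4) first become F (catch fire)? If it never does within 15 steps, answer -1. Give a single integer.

Step 1: cell (0,4)='T' (+4 fires, +1 burnt)
Step 2: cell (0,4)='T' (+6 fires, +4 burnt)
Step 3: cell (0,4)='T' (+4 fires, +6 burnt)
Step 4: cell (0,4)='T' (+4 fires, +4 burnt)
Step 5: cell (0,4)='T' (+4 fires, +4 burnt)
Step 6: cell (0,4)='F' (+3 fires, +4 burnt)
  -> target ignites at step 6
Step 7: cell (0,4)='.' (+1 fires, +3 burnt)
Step 8: cell (0,4)='.' (+0 fires, +1 burnt)
  fire out at step 8

6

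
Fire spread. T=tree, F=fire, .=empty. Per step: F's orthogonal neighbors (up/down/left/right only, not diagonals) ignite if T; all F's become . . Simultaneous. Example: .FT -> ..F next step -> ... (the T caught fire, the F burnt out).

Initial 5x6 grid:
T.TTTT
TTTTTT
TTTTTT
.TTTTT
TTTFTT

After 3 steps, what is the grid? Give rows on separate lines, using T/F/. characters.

Step 1: 3 trees catch fire, 1 burn out
  T.TTTT
  TTTTTT
  TTTTTT
  .TTFTT
  TTF.FT
Step 2: 5 trees catch fire, 3 burn out
  T.TTTT
  TTTTTT
  TTTFTT
  .TF.FT
  TF...F
Step 3: 6 trees catch fire, 5 burn out
  T.TTTT
  TTTFTT
  TTF.FT
  .F...F
  F.....

T.TTTT
TTTFTT
TTF.FT
.F...F
F.....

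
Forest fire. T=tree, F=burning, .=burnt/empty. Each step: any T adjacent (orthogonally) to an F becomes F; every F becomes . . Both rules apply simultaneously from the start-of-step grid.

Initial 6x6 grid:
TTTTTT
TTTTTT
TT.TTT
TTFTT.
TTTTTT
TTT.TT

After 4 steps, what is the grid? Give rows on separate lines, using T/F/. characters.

Step 1: 3 trees catch fire, 1 burn out
  TTTTTT
  TTTTTT
  TT.TTT
  TF.FT.
  TTFTTT
  TTT.TT
Step 2: 7 trees catch fire, 3 burn out
  TTTTTT
  TTTTTT
  TF.FTT
  F...F.
  TF.FTT
  TTF.TT
Step 3: 7 trees catch fire, 7 burn out
  TTTTTT
  TFTFTT
  F...FT
  ......
  F...FT
  TF..TT
Step 4: 9 trees catch fire, 7 burn out
  TFTFTT
  F.F.FT
  .....F
  ......
  .....F
  F...FT

TFTFTT
F.F.FT
.....F
......
.....F
F...FT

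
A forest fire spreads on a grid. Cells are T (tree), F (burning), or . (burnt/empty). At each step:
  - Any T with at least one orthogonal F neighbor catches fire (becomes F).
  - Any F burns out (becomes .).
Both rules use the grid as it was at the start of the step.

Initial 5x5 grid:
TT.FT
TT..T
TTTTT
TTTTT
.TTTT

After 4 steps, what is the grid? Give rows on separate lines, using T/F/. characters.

Step 1: 1 trees catch fire, 1 burn out
  TT..F
  TT..T
  TTTTT
  TTTTT
  .TTTT
Step 2: 1 trees catch fire, 1 burn out
  TT...
  TT..F
  TTTTT
  TTTTT
  .TTTT
Step 3: 1 trees catch fire, 1 burn out
  TT...
  TT...
  TTTTF
  TTTTT
  .TTTT
Step 4: 2 trees catch fire, 1 burn out
  TT...
  TT...
  TTTF.
  TTTTF
  .TTTT

TT...
TT...
TTTF.
TTTTF
.TTTT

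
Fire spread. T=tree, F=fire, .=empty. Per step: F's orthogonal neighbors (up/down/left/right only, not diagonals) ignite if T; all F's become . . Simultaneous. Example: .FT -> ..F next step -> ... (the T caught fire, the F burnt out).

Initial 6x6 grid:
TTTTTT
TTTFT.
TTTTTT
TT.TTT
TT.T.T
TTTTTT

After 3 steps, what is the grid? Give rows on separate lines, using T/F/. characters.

Step 1: 4 trees catch fire, 1 burn out
  TTTFTT
  TTF.F.
  TTTFTT
  TT.TTT
  TT.T.T
  TTTTTT
Step 2: 6 trees catch fire, 4 burn out
  TTF.FT
  TF....
  TTF.FT
  TT.FTT
  TT.T.T
  TTTTTT
Step 3: 7 trees catch fire, 6 burn out
  TF...F
  F.....
  TF...F
  TT..FT
  TT.F.T
  TTTTTT

TF...F
F.....
TF...F
TT..FT
TT.F.T
TTTTTT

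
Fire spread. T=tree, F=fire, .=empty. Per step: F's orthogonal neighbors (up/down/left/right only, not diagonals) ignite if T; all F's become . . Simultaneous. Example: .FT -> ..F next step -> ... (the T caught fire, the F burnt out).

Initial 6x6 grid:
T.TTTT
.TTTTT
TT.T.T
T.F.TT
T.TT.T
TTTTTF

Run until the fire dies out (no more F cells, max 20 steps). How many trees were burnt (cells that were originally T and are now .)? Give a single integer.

Answer: 25

Derivation:
Step 1: +3 fires, +2 burnt (F count now 3)
Step 2: +4 fires, +3 burnt (F count now 4)
Step 3: +3 fires, +4 burnt (F count now 3)
Step 4: +2 fires, +3 burnt (F count now 2)
Step 5: +3 fires, +2 burnt (F count now 3)
Step 6: +3 fires, +3 burnt (F count now 3)
Step 7: +4 fires, +3 burnt (F count now 4)
Step 8: +3 fires, +4 burnt (F count now 3)
Step 9: +0 fires, +3 burnt (F count now 0)
Fire out after step 9
Initially T: 26, now '.': 35
Total burnt (originally-T cells now '.'): 25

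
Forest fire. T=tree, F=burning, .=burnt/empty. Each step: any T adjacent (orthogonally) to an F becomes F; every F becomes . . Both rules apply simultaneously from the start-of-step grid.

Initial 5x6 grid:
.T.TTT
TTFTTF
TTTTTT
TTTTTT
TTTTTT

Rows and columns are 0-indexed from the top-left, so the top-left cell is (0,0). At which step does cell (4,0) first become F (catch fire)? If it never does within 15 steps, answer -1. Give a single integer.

Step 1: cell (4,0)='T' (+6 fires, +2 burnt)
Step 2: cell (4,0)='T' (+9 fires, +6 burnt)
Step 3: cell (4,0)='T' (+6 fires, +9 burnt)
Step 4: cell (4,0)='T' (+4 fires, +6 burnt)
Step 5: cell (4,0)='F' (+1 fires, +4 burnt)
  -> target ignites at step 5
Step 6: cell (4,0)='.' (+0 fires, +1 burnt)
  fire out at step 6

5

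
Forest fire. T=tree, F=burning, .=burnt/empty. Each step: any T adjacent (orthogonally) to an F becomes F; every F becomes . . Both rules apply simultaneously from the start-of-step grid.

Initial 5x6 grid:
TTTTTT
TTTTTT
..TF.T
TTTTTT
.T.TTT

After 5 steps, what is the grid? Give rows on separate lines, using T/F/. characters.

Step 1: 3 trees catch fire, 1 burn out
  TTTTTT
  TTTFTT
  ..F..T
  TTTFTT
  .T.TTT
Step 2: 6 trees catch fire, 3 burn out
  TTTFTT
  TTF.FT
  .....T
  TTF.FT
  .T.FTT
Step 3: 7 trees catch fire, 6 burn out
  TTF.FT
  TF...F
  .....T
  TF...F
  .T..FT
Step 4: 7 trees catch fire, 7 burn out
  TF...F
  F.....
  .....F
  F.....
  .F...F
Step 5: 1 trees catch fire, 7 burn out
  F.....
  ......
  ......
  ......
  ......

F.....
......
......
......
......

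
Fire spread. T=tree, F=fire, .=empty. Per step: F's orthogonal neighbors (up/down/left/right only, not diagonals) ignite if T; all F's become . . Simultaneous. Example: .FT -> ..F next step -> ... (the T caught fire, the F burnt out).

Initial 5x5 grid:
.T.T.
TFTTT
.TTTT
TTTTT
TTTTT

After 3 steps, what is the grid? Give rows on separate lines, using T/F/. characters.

Step 1: 4 trees catch fire, 1 burn out
  .F.T.
  F.FTT
  .FTTT
  TTTTT
  TTTTT
Step 2: 3 trees catch fire, 4 burn out
  ...T.
  ...FT
  ..FTT
  TFTTT
  TTTTT
Step 3: 6 trees catch fire, 3 burn out
  ...F.
  ....F
  ...FT
  F.FTT
  TFTTT

...F.
....F
...FT
F.FTT
TFTTT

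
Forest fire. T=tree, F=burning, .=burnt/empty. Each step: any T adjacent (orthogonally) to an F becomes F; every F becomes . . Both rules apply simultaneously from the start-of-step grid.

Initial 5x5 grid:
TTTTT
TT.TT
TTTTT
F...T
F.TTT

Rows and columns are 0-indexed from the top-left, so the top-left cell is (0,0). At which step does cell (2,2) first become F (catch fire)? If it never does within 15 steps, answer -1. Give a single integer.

Step 1: cell (2,2)='T' (+1 fires, +2 burnt)
Step 2: cell (2,2)='T' (+2 fires, +1 burnt)
Step 3: cell (2,2)='F' (+3 fires, +2 burnt)
  -> target ignites at step 3
Step 4: cell (2,2)='.' (+2 fires, +3 burnt)
Step 5: cell (2,2)='.' (+3 fires, +2 burnt)
Step 6: cell (2,2)='.' (+3 fires, +3 burnt)
Step 7: cell (2,2)='.' (+2 fires, +3 burnt)
Step 8: cell (2,2)='.' (+1 fires, +2 burnt)
Step 9: cell (2,2)='.' (+1 fires, +1 burnt)
Step 10: cell (2,2)='.' (+0 fires, +1 burnt)
  fire out at step 10

3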